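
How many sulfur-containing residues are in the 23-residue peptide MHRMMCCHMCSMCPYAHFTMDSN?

Cysteine (C, thiol) and methionine (M, thioether) are the two sulfur-containing amino acids.
Matching residues: M1, M4, M5, C6, C7, M9, C10, M12, C13, M20.

10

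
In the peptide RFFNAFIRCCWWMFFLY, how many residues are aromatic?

F, W, and Y each carry an aromatic ring on the side chain.
Matching residues: F2, F3, F6, W11, W12, F14, F15, Y17.

8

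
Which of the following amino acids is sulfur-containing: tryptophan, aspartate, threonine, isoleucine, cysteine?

The sulfur-bearing residues are cysteine (–SH) and methionine (–S–CH₃).
Of the listed options, only cysteine belongs to this group.

cysteine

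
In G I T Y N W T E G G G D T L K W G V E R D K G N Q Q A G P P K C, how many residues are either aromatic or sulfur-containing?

4

Aromatic: F, W, Y. Sulfur-containing: C, M.
Aromatic residues here: Y4, W6, W16 (3).
Sulfur-containing residues here: C32 (1).
The two groups share no amino acid, so total = 3 + 1 = 4.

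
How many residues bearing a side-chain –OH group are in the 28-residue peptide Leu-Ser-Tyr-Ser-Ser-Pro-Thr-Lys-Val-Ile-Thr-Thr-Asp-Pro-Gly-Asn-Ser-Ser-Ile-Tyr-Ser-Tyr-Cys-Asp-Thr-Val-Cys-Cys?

Serine (S), threonine (T), and tyrosine (Y) each carry a hydroxyl group on the side chain.
Matching residues: Ser2, Tyr3, Ser4, Ser5, Thr7, Thr11, Thr12, Ser17, Ser18, Tyr20, Ser21, Tyr22, Thr25.

13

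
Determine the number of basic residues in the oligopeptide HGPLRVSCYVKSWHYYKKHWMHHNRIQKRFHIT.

Lysine (K), arginine (R), and histidine (H) have basic, nitrogen-containing side chains.
Matching residues: H1, R5, K11, H14, K17, K18, H19, H22, H23, R25, K28, R29, H31.

13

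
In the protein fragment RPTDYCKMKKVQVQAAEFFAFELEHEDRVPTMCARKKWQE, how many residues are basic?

9

K, R, and H are the three residues with basic side chains (ε-amine, guanidinium, and imidazole respectively).
Matching residues: R1, K7, K9, K10, H25, R28, R35, K36, K37.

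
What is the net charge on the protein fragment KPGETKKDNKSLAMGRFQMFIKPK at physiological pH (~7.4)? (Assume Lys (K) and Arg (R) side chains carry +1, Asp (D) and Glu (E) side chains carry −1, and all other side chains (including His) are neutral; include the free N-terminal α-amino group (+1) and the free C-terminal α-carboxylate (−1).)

Positive (K, R): K1, K6, K7, K10, R16, K22, K24 → +7.
Negative (D, E): E4, D8 → −2.
The N-terminus (+1) and C-terminus (−1) cancel.
Net charge = (+7) + (−2) = +5.

+5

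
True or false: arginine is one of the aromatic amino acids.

False

The aromatic amino acids are Phe (F, benzyl), Trp (W, indole), and Tyr (Y, phenol).
Arginine is not in this group.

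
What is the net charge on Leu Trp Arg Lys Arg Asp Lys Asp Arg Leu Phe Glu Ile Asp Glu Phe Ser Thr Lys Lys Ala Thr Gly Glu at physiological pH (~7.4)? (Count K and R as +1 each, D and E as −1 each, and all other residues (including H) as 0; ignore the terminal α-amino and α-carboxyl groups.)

Positive (K, R): Arg3, Lys4, Arg5, Lys7, Arg9, Lys19, Lys20 → +7.
Negative (D, E): Asp6, Asp8, Glu12, Asp14, Glu15, Glu24 → −6.
Net charge = (+7) + (−6) = +1.

+1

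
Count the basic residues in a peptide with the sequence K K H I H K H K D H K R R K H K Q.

The basic amino acids are Lys (K), Arg (R), and His (H).
Matching residues: K1, K2, H3, H5, K6, H7, K8, H10, K11, R12, R13, K14, H15, K16.

14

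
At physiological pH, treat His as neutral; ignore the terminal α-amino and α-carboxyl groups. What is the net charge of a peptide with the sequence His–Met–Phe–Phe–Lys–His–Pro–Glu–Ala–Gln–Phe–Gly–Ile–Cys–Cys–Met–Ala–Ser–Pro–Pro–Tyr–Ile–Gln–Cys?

At pH ~7.4 the Lys and Arg side chains are protonated (+1), the Asp and Glu side chains are deprotonated (−1), and with His taken as neutral all other side chains carry no charge.
Positive (K, R): Lys5 → +1.
Negative (D, E): Glu8 → −1.
Net charge = (+1) + (−1) = 0.

0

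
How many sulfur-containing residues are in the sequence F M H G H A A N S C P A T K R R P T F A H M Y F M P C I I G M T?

Only Cys (C) and Met (M) have a sulfur atom in the side chain.
Matching residues: M2, C10, M22, M25, C27, M31.

6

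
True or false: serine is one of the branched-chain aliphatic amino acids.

V, L, and I make up the branched-chain aliphatic group.
Serine is not in this group.

False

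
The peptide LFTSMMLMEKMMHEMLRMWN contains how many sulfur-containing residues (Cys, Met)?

7

Matching residues: M5, M6, M8, M11, M12, M15, M18.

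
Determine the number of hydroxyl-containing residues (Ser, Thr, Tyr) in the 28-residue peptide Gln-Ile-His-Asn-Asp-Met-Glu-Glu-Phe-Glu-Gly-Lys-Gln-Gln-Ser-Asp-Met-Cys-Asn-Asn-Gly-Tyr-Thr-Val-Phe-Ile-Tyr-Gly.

Matching residues: Ser15, Tyr22, Thr23, Tyr27.

4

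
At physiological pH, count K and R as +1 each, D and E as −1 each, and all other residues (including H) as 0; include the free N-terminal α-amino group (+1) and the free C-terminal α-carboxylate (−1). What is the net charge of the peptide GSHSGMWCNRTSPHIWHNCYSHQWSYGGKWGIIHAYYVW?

Positive (K, R): R10, K29 → +2.
Negative (D, E): none → −0.
The N-terminus (+1) and C-terminus (−1) cancel.
Net charge = (+2) + (−0) = +2.

+2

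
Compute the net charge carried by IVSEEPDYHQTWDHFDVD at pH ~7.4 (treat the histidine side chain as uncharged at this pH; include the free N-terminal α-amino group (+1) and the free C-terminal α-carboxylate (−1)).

Near pH 7.4, K and R contribute +1 each, D and E contribute −1 each, and every other side chain (His included, as stated) is uncharged.
Positive (K, R): none → +0.
Negative (D, E): E4, E5, D7, D13, D16, D18 → −6.
The N-terminus (+1) and C-terminus (−1) cancel.
Net charge = (+0) + (−6) = −6.

-6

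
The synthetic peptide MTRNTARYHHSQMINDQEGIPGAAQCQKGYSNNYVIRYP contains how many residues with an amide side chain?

8

The amide-side-chain residues are Asn (N) and Gln (Q).
Matching residues: N4, Q12, N15, Q17, Q25, Q27, N32, N33.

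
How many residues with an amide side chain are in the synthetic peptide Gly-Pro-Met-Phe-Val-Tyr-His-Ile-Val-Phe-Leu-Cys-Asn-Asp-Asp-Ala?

1

Only N (asparagine) and Q (glutamine) carry a side-chain carboxamide.
Matching residues: Asn13.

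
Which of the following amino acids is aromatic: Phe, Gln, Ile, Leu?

The aromatic amino acids are Phe (F, benzyl), Trp (W, indole), and Tyr (Y, phenol).
Of the listed options, only Phe belongs to this group.

Phe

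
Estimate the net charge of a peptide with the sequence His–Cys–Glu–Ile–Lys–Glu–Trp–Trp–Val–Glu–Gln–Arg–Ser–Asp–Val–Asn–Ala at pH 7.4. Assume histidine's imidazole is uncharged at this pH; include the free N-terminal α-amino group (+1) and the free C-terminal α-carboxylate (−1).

Near pH 7.4, K and R contribute +1 each, D and E contribute −1 each, and every other side chain (His included, as stated) is uncharged.
Positive (K, R): Lys5, Arg12 → +2.
Negative (D, E): Glu3, Glu6, Glu10, Asp14 → −4.
The N-terminus (+1) and C-terminus (−1) cancel.
Net charge = (+2) + (−4) = −2.

-2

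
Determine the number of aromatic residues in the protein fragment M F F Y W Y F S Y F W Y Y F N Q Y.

Phenylalanine (F), tryptophan (W), and tyrosine (Y) have aromatic ring side chains.
Matching residues: F2, F3, Y4, W5, Y6, F7, Y9, F10, W11, Y12, Y13, F14, Y17.

13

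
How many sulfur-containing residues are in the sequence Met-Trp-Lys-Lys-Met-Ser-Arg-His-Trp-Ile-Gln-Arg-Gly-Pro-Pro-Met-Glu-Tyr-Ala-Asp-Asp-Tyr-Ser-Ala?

Cysteine (C, thiol) and methionine (M, thioether) are the two sulfur-containing amino acids.
Matching residues: Met1, Met5, Met16.

3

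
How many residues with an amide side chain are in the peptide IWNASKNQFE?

Asparagine (N) and glutamine (Q) have uncharged amide side chains.
Matching residues: N3, N7, Q8.

3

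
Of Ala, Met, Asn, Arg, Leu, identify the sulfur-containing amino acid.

Met

Only Cys (C) and Met (M) have a sulfur atom in the side chain.
Of the listed options, only Met belongs to this group.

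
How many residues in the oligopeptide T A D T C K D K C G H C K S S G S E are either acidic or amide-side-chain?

3

Acidic: D, E. Amide-side-chain: N, Q.
Acidic residues here: D3, D7, E18 (3).
Amide-side-chain residues here: none (0).
The two groups share no amino acid, so total = 3 + 0 = 3.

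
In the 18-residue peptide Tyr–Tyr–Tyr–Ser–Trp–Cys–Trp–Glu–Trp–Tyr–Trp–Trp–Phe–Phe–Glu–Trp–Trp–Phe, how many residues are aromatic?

14

The aromatic amino acids are Phe (F, benzyl), Trp (W, indole), and Tyr (Y, phenol).
Matching residues: Tyr1, Tyr2, Tyr3, Trp5, Trp7, Trp9, Tyr10, Trp11, Trp12, Phe13, Phe14, Trp16, Trp17, Phe18.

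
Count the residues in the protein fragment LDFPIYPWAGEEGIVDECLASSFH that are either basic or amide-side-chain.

Basic: H, K, R. Amide-side-chain: N, Q.
Basic residues here: H24 (1).
Amide-side-chain residues here: none (0).
The two groups share no amino acid, so total = 1 + 0 = 1.

1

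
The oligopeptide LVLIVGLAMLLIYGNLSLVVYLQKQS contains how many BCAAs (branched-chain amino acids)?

14

Valine (V), leucine (L), and isoleucine (I) are the branched-chain amino acids.
Matching residues: L1, V2, L3, I4, V5, L7, L10, L11, I12, L16, L18, V19, V20, L22.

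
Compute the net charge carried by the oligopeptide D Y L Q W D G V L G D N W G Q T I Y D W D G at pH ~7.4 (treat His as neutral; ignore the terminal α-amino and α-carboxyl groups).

-5

At pH ~7.4 the Lys and Arg side chains are protonated (+1), the Asp and Glu side chains are deprotonated (−1), and with His taken as neutral all other side chains carry no charge.
Positive (K, R): none → +0.
Negative (D, E): D1, D6, D11, D19, D21 → −5.
Net charge = (+0) + (−5) = −5.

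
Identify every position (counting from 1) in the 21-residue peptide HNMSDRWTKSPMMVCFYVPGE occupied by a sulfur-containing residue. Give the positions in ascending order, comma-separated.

Cysteine (C, thiol) and methionine (M, thioether) are the two sulfur-containing amino acids.
Matching residues: M3, M12, M13, C15.

3, 12, 13, 15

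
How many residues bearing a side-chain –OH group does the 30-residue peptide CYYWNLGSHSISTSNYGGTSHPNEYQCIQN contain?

S, T, and Y are the three residues with a side-chain hydroxyl.
Matching residues: Y2, Y3, S8, S10, S12, T13, S14, Y16, T19, S20, Y25.

11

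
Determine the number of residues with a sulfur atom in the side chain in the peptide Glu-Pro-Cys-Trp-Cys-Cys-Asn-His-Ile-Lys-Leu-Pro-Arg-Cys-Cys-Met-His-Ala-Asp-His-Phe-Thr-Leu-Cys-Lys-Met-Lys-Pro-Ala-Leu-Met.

Cysteine (C, thiol) and methionine (M, thioether) are the two sulfur-containing amino acids.
Matching residues: Cys3, Cys5, Cys6, Cys14, Cys15, Met16, Cys24, Met26, Met31.

9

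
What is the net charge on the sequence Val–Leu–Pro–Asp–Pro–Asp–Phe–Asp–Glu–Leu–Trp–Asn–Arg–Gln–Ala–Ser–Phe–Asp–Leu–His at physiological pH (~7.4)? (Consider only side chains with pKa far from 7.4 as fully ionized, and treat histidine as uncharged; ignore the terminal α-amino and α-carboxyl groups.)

At pH ~7.4 the Lys and Arg side chains are protonated (+1), the Asp and Glu side chains are deprotonated (−1), and with His taken as neutral all other side chains carry no charge.
Positive (K, R): Arg13 → +1.
Negative (D, E): Asp4, Asp6, Asp8, Glu9, Asp18 → −5.
Net charge = (+1) + (−5) = −4.

-4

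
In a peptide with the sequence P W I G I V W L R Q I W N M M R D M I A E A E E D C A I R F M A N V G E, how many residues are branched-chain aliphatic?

8

The BCAAs are Val, Leu, and Ile — aliphatic side chains with a branch point.
Matching residues: I3, I5, V6, L8, I11, I19, I28, V34.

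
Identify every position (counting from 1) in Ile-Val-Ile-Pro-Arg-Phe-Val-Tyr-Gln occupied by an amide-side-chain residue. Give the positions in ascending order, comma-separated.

Matching residues: Gln9.

9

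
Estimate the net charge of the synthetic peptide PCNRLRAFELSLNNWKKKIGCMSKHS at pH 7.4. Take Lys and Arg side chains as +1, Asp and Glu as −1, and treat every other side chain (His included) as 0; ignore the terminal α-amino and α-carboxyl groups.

+5

Positive (K, R): R4, R6, K16, K17, K18, K24 → +6.
Negative (D, E): E9 → −1.
Net charge = (+6) + (−1) = +5.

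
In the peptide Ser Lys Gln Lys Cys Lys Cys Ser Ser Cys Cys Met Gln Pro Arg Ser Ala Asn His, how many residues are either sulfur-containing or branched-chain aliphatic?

Sulfur-containing: C, M. Branched-chain aliphatic: I, L, V.
Sulfur-containing residues here: Cys5, Cys7, Cys10, Cys11, Met12 (5).
Branched-chain aliphatic residues here: none (0).
The two groups share no amino acid, so total = 5 + 0 = 5.

5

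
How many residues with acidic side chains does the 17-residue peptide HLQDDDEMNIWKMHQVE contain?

5

The acidic residues are Asp (D) and Glu (E), whose side chains end in a carboxylate group.
Matching residues: D4, D5, D6, E7, E17.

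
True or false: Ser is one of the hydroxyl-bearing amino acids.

True

S, T, and Y are the three residues with a side-chain hydroxyl.
Serine is in this group.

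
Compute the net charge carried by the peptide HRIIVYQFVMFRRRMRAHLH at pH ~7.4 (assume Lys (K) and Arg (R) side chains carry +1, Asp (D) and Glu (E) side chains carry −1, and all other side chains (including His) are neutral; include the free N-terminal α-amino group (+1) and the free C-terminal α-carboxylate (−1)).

+5

Positive (K, R): R2, R12, R13, R14, R16 → +5.
Negative (D, E): none → −0.
The N-terminus (+1) and C-terminus (−1) cancel.
Net charge = (+5) + (−0) = +5.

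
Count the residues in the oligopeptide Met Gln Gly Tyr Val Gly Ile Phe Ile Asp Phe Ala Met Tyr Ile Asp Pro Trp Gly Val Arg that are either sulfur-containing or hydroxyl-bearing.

Sulfur-containing: C, M. Hydroxyl-bearing: S, T, Y.
Sulfur-containing residues here: Met1, Met13 (2).
Hydroxyl-bearing residues here: Tyr4, Tyr14 (2).
The two groups share no amino acid, so total = 2 + 2 = 4.

4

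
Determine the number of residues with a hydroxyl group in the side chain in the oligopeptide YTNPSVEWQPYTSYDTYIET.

Serine (S), threonine (T), and tyrosine (Y) each carry a hydroxyl group on the side chain.
Matching residues: Y1, T2, S5, Y11, T12, S13, Y14, T16, Y17, T20.

10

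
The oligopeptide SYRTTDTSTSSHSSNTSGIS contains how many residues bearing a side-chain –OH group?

S, T, and Y are the three residues with a side-chain hydroxyl.
Matching residues: S1, Y2, T4, T5, T7, S8, T9, S10, S11, S13, S14, T16, S17, S20.

14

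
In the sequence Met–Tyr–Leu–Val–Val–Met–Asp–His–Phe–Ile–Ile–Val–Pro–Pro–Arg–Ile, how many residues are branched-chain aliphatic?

7

V, L, and I make up the branched-chain aliphatic group.
Matching residues: Leu3, Val4, Val5, Ile10, Ile11, Val12, Ile16.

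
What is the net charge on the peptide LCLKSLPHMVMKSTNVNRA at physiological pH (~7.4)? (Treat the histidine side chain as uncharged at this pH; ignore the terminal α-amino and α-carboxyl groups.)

Near pH 7.4, K and R contribute +1 each, D and E contribute −1 each, and every other side chain (His included, as stated) is uncharged.
Positive (K, R): K4, K12, R18 → +3.
Negative (D, E): none → −0.
Net charge = (+3) + (−0) = +3.

+3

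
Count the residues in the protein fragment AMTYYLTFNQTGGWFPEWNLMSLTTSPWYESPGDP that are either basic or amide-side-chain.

Basic: H, K, R. Amide-side-chain: N, Q.
Basic residues here: none (0).
Amide-side-chain residues here: N9, Q10, N19 (3).
The two groups share no amino acid, so total = 0 + 3 = 3.

3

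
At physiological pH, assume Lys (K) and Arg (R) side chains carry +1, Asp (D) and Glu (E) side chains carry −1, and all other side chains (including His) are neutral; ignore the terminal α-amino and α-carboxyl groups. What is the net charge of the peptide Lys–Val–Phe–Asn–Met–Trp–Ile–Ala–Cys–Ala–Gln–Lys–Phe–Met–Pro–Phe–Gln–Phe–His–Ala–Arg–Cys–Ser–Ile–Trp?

Positive (K, R): Lys1, Lys12, Arg21 → +3.
Negative (D, E): none → −0.
Net charge = (+3) + (−0) = +3.

+3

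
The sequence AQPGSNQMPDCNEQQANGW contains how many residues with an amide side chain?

Only N (asparagine) and Q (glutamine) carry a side-chain carboxamide.
Matching residues: Q2, N6, Q7, N12, Q14, Q15, N17.

7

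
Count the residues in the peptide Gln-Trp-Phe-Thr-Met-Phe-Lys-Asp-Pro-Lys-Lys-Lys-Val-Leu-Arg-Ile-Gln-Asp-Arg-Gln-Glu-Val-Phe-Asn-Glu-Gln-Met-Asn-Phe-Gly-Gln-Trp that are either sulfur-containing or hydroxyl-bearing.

Sulfur-containing: C, M. Hydroxyl-bearing: S, T, Y.
Sulfur-containing residues here: Met5, Met27 (2).
Hydroxyl-bearing residues here: Thr4 (1).
The two groups share no amino acid, so total = 2 + 1 = 3.

3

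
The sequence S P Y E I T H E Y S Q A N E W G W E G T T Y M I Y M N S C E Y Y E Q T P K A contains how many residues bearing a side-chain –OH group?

Serine (S), threonine (T), and tyrosine (Y) each carry a hydroxyl group on the side chain.
Matching residues: S1, Y3, T6, Y9, S10, T20, T21, Y22, Y25, S28, Y31, Y32, T35.

13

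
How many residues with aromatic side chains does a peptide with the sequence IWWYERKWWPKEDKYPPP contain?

F, W, and Y each carry an aromatic ring on the side chain.
Matching residues: W2, W3, Y4, W8, W9, Y15.

6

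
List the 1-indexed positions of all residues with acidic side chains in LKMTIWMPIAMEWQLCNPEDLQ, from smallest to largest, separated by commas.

Aspartate (D) and glutamate (E) have carboxylic-acid side chains and are the acidic amino acids.
Matching residues: E12, E19, D20.

12, 19, 20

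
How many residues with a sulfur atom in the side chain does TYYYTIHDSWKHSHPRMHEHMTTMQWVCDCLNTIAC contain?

6

Only Cys (C) and Met (M) have a sulfur atom in the side chain.
Matching residues: M17, M21, M24, C28, C30, C36.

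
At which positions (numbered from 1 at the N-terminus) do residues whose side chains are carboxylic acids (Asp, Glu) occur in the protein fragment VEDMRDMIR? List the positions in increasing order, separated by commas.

2, 3, 6

Matching residues: E2, D3, D6.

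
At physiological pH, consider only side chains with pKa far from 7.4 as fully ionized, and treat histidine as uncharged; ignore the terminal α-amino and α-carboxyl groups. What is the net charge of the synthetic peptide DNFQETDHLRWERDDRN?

Near pH 7.4, K and R contribute +1 each, D and E contribute −1 each, and every other side chain (His included, as stated) is uncharged.
Positive (K, R): R10, R13, R16 → +3.
Negative (D, E): D1, E5, D7, E12, D14, D15 → −6.
Net charge = (+3) + (−6) = −3.

-3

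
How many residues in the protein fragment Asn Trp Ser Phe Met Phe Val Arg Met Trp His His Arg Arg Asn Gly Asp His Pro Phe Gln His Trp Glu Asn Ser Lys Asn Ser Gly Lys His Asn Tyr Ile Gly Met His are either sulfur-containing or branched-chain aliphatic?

Sulfur-containing: C, M. Branched-chain aliphatic: I, L, V.
Sulfur-containing residues here: Met5, Met9, Met37 (3).
Branched-chain aliphatic residues here: Val7, Ile35 (2).
The two groups share no amino acid, so total = 3 + 2 = 5.

5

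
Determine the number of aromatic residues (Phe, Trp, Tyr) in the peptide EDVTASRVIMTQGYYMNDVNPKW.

3

Matching residues: Y14, Y15, W23.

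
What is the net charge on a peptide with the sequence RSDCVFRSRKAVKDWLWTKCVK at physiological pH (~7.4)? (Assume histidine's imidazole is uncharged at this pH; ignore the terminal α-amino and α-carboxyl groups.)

+5

The side chains ionized at physiological pH are Lys/Arg (+1) and Asp/Glu (−1); with His treated as neutral, nothing else contributes.
Positive (K, R): R1, R7, R9, K10, K13, K19, K22 → +7.
Negative (D, E): D3, D14 → −2.
Net charge = (+7) + (−2) = +5.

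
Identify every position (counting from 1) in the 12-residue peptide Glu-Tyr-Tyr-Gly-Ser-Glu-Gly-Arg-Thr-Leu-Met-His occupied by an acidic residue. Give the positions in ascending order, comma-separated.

Aspartate (D) and glutamate (E) have carboxylic-acid side chains and are the acidic amino acids.
Matching residues: Glu1, Glu6.

1, 6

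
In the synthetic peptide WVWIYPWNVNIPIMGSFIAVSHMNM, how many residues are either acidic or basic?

Acidic: D, E. Basic: H, K, R.
Acidic residues here: none (0).
Basic residues here: H22 (1).
The two groups share no amino acid, so total = 0 + 1 = 1.

1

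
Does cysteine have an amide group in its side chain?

Asparagine (N) and glutamine (Q) have uncharged amide side chains.
Cysteine is not in this group.

No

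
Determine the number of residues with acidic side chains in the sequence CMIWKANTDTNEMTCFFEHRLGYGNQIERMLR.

Aspartate (D) and glutamate (E) have carboxylic-acid side chains and are the acidic amino acids.
Matching residues: D9, E12, E18, E28.

4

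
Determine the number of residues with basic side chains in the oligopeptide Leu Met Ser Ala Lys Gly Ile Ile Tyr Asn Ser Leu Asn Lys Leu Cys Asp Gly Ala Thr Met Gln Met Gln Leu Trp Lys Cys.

Lysine (K), arginine (R), and histidine (H) have basic, nitrogen-containing side chains.
Matching residues: Lys5, Lys14, Lys27.

3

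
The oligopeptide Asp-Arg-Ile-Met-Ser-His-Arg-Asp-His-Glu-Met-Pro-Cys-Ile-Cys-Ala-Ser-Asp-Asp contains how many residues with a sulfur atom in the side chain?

Cysteine (C, thiol) and methionine (M, thioether) are the two sulfur-containing amino acids.
Matching residues: Met4, Met11, Cys13, Cys15.

4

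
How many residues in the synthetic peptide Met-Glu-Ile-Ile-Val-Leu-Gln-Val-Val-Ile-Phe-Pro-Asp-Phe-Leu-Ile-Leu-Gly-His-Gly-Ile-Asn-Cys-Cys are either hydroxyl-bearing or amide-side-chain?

Hydroxyl-bearing: S, T, Y. Amide-side-chain: N, Q.
Hydroxyl-bearing residues here: none (0).
Amide-side-chain residues here: Gln7, Asn22 (2).
The two groups share no amino acid, so total = 0 + 2 = 2.

2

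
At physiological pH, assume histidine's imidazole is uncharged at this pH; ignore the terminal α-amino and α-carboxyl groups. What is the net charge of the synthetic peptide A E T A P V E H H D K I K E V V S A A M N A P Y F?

-2

The side chains ionized at physiological pH are Lys/Arg (+1) and Asp/Glu (−1); with His treated as neutral, nothing else contributes.
Positive (K, R): K11, K13 → +2.
Negative (D, E): E2, E7, D10, E14 → −4.
Net charge = (+2) + (−4) = −2.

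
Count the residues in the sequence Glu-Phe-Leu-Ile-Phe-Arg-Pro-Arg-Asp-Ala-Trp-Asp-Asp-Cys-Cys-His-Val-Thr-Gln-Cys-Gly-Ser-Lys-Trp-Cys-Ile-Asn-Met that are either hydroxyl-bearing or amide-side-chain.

4

Hydroxyl-bearing: S, T, Y. Amide-side-chain: N, Q.
Hydroxyl-bearing residues here: Thr18, Ser22 (2).
Amide-side-chain residues here: Gln19, Asn27 (2).
The two groups share no amino acid, so total = 2 + 2 = 4.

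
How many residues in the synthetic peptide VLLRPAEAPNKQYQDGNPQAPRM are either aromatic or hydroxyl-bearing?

1

Aromatic: F, W, Y. Hydroxyl-bearing: S, T, Y.
Aromatic residues here: Y13 (1).
Hydroxyl-bearing residues here: Y13 (1).
Y is in both groups, so the 1 Y residue must not be double-counted.
Total = 1 + 1 − 1 = 1.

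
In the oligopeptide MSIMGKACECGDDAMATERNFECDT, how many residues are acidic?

Aspartate (D) and glutamate (E) have carboxylic-acid side chains and are the acidic amino acids.
Matching residues: E9, D12, D13, E18, E22, D24.

6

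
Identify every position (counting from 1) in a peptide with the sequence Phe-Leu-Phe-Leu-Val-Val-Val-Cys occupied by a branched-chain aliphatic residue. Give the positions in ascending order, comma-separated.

2, 4, 5, 6, 7

The BCAAs are Val, Leu, and Ile — aliphatic side chains with a branch point.
Matching residues: Leu2, Leu4, Val5, Val6, Val7.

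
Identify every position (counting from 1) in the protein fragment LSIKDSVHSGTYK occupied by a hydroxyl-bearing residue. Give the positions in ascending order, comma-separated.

S, T, and Y are the three residues with a side-chain hydroxyl.
Matching residues: S2, S6, S9, T11, Y12.

2, 6, 9, 11, 12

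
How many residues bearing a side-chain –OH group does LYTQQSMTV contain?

S, T, and Y are the three residues with a side-chain hydroxyl.
Matching residues: Y2, T3, S6, T8.

4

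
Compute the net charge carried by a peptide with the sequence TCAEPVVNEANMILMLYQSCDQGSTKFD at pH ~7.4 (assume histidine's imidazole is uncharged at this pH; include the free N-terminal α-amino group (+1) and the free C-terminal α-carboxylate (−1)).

Near pH 7.4, K and R contribute +1 each, D and E contribute −1 each, and every other side chain (His included, as stated) is uncharged.
Positive (K, R): K26 → +1.
Negative (D, E): E4, E9, D21, D28 → −4.
The N-terminus (+1) and C-terminus (−1) cancel.
Net charge = (+1) + (−4) = −3.

-3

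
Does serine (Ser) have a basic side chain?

The basic amino acids are Lys (K), Arg (R), and His (H).
Serine is not in this group.

No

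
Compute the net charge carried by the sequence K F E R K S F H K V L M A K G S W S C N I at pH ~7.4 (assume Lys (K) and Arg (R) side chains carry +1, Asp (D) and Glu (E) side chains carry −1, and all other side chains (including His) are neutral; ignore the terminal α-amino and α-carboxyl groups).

+4

Positive (K, R): K1, R4, K5, K9, K14 → +5.
Negative (D, E): E3 → −1.
Net charge = (+5) + (−1) = +4.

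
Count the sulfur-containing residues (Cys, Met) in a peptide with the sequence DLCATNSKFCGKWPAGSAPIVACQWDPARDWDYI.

3

Matching residues: C3, C10, C23.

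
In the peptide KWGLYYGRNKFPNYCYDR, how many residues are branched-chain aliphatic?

1

The BCAAs are Val, Leu, and Ile — aliphatic side chains with a branch point.
Matching residues: L4.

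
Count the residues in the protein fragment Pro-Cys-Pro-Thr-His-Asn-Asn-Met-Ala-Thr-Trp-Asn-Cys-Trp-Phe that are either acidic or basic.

Acidic: D, E. Basic: H, K, R.
Acidic residues here: none (0).
Basic residues here: His5 (1).
The two groups share no amino acid, so total = 0 + 1 = 1.

1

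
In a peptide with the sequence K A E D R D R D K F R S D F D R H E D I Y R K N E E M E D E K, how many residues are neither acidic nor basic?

8

Acidic: D, E. Basic: K, R, H. All other residues are neither.
Matching residues: A2, F10, S12, F14, I20, Y21, N24, M27.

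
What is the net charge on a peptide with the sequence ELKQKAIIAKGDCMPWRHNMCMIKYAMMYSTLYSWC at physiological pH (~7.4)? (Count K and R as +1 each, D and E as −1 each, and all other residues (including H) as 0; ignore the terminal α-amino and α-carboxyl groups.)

Positive (K, R): K3, K5, K10, R17, K24 → +5.
Negative (D, E): E1, D12 → −2.
Net charge = (+5) + (−2) = +3.

+3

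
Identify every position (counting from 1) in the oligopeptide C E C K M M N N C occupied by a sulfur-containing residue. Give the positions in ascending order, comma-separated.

1, 3, 5, 6, 9

The sulfur-bearing residues are cysteine (–SH) and methionine (–S–CH₃).
Matching residues: C1, C3, M5, M6, C9.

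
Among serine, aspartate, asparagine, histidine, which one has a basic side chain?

histidine

Lysine (K), arginine (R), and histidine (H) have basic, nitrogen-containing side chains.
Of the listed options, only histidine belongs to this group.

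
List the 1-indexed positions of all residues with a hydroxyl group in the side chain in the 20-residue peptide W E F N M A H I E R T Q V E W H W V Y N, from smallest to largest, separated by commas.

Serine (S), threonine (T), and tyrosine (Y) each carry a hydroxyl group on the side chain.
Matching residues: T11, Y19.

11, 19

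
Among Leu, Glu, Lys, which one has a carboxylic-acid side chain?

The acidic residues are Asp (D) and Glu (E), whose side chains end in a carboxylate group.
Of the listed options, only Glu belongs to this group.

Glu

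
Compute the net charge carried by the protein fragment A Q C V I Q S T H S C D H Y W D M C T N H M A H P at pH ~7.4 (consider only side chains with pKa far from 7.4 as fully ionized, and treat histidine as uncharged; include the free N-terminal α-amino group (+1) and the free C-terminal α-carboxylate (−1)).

Near pH 7.4, K and R contribute +1 each, D and E contribute −1 each, and every other side chain (His included, as stated) is uncharged.
Positive (K, R): none → +0.
Negative (D, E): D12, D16 → −2.
The N-terminus (+1) and C-terminus (−1) cancel.
Net charge = (+0) + (−2) = −2.

-2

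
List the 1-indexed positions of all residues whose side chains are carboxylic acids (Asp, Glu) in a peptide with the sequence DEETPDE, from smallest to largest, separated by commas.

Matching residues: D1, E2, E3, D6, E7.

1, 2, 3, 6, 7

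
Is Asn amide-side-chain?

The amide-side-chain residues are Asn (N) and Gln (Q).
Asparagine is in this group.

Yes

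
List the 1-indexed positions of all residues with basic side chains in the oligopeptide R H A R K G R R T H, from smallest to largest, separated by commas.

1, 2, 4, 5, 7, 8, 10

Lysine (K), arginine (R), and histidine (H) have basic, nitrogen-containing side chains.
Matching residues: R1, H2, R4, K5, R7, R8, H10.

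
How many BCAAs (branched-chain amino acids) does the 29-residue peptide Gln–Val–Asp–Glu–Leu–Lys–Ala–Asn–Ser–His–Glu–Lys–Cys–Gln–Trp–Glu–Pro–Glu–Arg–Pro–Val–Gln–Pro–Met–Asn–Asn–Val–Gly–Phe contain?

4

Valine (V), leucine (L), and isoleucine (I) are the branched-chain amino acids.
Matching residues: Val2, Leu5, Val21, Val27.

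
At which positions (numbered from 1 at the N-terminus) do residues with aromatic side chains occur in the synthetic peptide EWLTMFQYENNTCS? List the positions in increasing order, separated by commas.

The aromatic amino acids are Phe (F, benzyl), Trp (W, indole), and Tyr (Y, phenol).
Matching residues: W2, F6, Y8.

2, 6, 8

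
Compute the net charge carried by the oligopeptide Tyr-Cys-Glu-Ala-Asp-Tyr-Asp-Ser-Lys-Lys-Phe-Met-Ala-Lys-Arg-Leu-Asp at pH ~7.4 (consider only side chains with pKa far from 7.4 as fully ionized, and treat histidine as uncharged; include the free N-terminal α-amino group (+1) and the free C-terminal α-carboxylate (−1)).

The side chains ionized at physiological pH are Lys/Arg (+1) and Asp/Glu (−1); with His treated as neutral, nothing else contributes.
Positive (K, R): Lys9, Lys10, Lys14, Arg15 → +4.
Negative (D, E): Glu3, Asp5, Asp7, Asp17 → −4.
The N-terminus (+1) and C-terminus (−1) cancel.
Net charge = (+4) + (−4) = 0.

0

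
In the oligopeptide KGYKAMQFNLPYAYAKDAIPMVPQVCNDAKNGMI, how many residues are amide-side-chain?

5

The amide-side-chain residues are Asn (N) and Gln (Q).
Matching residues: Q7, N9, Q24, N27, N31.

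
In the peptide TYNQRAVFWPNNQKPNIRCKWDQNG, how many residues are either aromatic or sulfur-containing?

5

Aromatic: F, W, Y. Sulfur-containing: C, M.
Aromatic residues here: Y2, F8, W9, W21 (4).
Sulfur-containing residues here: C19 (1).
The two groups share no amino acid, so total = 4 + 1 = 5.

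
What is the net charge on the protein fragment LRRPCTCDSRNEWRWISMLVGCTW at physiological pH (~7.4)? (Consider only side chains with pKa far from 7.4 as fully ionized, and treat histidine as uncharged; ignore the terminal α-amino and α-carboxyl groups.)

Near pH 7.4, K and R contribute +1 each, D and E contribute −1 each, and every other side chain (His included, as stated) is uncharged.
Positive (K, R): R2, R3, R10, R14 → +4.
Negative (D, E): D8, E12 → −2.
Net charge = (+4) + (−2) = +2.

+2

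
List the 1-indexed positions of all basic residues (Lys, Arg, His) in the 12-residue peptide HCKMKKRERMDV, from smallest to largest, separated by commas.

1, 3, 5, 6, 7, 9

Matching residues: H1, K3, K5, K6, R7, R9.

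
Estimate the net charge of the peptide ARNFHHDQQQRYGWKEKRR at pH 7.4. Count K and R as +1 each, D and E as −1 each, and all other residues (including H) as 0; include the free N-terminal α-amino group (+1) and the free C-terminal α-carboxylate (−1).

+4

Positive (K, R): R2, R11, K15, K17, R18, R19 → +6.
Negative (D, E): D7, E16 → −2.
The N-terminus (+1) and C-terminus (−1) cancel.
Net charge = (+6) + (−2) = +4.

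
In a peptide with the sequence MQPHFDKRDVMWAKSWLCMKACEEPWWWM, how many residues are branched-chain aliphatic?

2

V, L, and I make up the branched-chain aliphatic group.
Matching residues: V10, L17.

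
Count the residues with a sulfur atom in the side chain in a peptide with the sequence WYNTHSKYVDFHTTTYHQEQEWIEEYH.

The sulfur-bearing residues are cysteine (–SH) and methionine (–S–CH₃).
None of the 27 residues belong to this group.

0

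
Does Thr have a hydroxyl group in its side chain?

S, T, and Y are the three residues with a side-chain hydroxyl.
Threonine is in this group.

Yes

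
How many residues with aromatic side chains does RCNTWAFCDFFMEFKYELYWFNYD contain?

10

Phenylalanine (F), tryptophan (W), and tyrosine (Y) have aromatic ring side chains.
Matching residues: W5, F7, F10, F11, F14, Y16, Y19, W20, F21, Y23.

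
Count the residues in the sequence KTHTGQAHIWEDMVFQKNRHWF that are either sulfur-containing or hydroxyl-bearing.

3

Sulfur-containing: C, M. Hydroxyl-bearing: S, T, Y.
Sulfur-containing residues here: M13 (1).
Hydroxyl-bearing residues here: T2, T4 (2).
The two groups share no amino acid, so total = 1 + 2 = 3.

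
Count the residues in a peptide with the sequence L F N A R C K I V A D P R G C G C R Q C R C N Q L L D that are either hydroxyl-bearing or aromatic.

1

Hydroxyl-bearing: S, T, Y. Aromatic: F, W, Y.
Hydroxyl-bearing residues here: none (0).
Aromatic residues here: F2 (1).
(Y belongs to both groups, but none appear in this sequence.) Total = 0 + 1 = 1.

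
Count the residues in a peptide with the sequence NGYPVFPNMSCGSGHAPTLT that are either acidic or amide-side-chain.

2

Acidic: D, E. Amide-side-chain: N, Q.
Acidic residues here: none (0).
Amide-side-chain residues here: N1, N8 (2).
The two groups share no amino acid, so total = 0 + 2 = 2.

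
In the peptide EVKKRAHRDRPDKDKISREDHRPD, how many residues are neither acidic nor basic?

6

Acidic: D, E. Basic: K, R, H. All other residues are neither.
Matching residues: V2, A6, P11, I16, S17, P23.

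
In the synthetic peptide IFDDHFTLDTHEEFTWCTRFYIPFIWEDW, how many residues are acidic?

7

Aspartate (D) and glutamate (E) have carboxylic-acid side chains and are the acidic amino acids.
Matching residues: D3, D4, D9, E12, E13, E27, D28.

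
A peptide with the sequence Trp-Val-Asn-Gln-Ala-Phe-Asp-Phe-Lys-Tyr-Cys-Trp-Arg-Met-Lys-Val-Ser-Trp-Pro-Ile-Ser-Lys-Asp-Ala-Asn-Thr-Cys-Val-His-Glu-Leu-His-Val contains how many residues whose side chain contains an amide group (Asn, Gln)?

Matching residues: Asn3, Gln4, Asn25.

3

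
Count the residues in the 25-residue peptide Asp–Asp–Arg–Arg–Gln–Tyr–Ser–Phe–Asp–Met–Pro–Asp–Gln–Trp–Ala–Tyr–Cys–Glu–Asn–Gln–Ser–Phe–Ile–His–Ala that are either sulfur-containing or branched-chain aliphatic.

Sulfur-containing: C, M. Branched-chain aliphatic: I, L, V.
Sulfur-containing residues here: Met10, Cys17 (2).
Branched-chain aliphatic residues here: Ile23 (1).
The two groups share no amino acid, so total = 2 + 1 = 3.

3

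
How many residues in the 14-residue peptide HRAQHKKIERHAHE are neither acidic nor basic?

4

Acidic: D, E. Basic: K, R, H. All other residues are neither.
Matching residues: A3, Q4, I8, A12.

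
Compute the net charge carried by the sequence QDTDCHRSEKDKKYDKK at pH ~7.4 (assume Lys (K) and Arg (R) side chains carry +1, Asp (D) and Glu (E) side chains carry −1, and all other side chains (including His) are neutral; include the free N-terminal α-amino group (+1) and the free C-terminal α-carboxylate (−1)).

+1

Positive (K, R): R7, K10, K12, K13, K16, K17 → +6.
Negative (D, E): D2, D4, E9, D11, D15 → −5.
The N-terminus (+1) and C-terminus (−1) cancel.
Net charge = (+6) + (−5) = +1.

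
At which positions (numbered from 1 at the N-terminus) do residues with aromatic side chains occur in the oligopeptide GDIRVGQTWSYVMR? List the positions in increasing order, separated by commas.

9, 11

Phenylalanine (F), tryptophan (W), and tyrosine (Y) have aromatic ring side chains.
Matching residues: W9, Y11.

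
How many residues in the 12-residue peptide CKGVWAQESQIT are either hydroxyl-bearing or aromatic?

Hydroxyl-bearing: S, T, Y. Aromatic: F, W, Y.
Hydroxyl-bearing residues here: S9, T12 (2).
Aromatic residues here: W5 (1).
(Y belongs to both groups, but none appear in this sequence.) Total = 2 + 1 = 3.

3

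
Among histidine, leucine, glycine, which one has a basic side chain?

Lysine (K), arginine (R), and histidine (H) have basic, nitrogen-containing side chains.
Of the listed options, only histidine belongs to this group.

histidine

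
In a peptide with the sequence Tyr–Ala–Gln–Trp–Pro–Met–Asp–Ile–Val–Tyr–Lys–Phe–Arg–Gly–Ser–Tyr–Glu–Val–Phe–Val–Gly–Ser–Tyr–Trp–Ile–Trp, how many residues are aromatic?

The aromatic amino acids are Phe (F, benzyl), Trp (W, indole), and Tyr (Y, phenol).
Matching residues: Tyr1, Trp4, Tyr10, Phe12, Tyr16, Phe19, Tyr23, Trp24, Trp26.

9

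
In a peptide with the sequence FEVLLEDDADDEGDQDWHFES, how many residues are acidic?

10

The acidic residues are Asp (D) and Glu (E), whose side chains end in a carboxylate group.
Matching residues: E2, E6, D7, D8, D10, D11, E12, D14, D16, E20.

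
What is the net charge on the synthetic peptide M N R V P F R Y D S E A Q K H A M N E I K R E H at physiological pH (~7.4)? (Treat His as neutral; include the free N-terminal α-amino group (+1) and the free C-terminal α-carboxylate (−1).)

Near pH 7.4, K and R contribute +1 each, D and E contribute −1 each, and every other side chain (His included, as stated) is uncharged.
Positive (K, R): R3, R7, K14, K21, R22 → +5.
Negative (D, E): D9, E11, E19, E23 → −4.
The N-terminus (+1) and C-terminus (−1) cancel.
Net charge = (+5) + (−4) = +1.

+1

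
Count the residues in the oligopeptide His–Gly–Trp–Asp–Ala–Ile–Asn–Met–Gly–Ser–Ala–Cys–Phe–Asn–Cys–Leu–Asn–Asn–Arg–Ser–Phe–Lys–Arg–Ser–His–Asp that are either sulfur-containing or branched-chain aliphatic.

5

Sulfur-containing: C, M. Branched-chain aliphatic: I, L, V.
Sulfur-containing residues here: Met8, Cys12, Cys15 (3).
Branched-chain aliphatic residues here: Ile6, Leu16 (2).
The two groups share no amino acid, so total = 3 + 2 = 5.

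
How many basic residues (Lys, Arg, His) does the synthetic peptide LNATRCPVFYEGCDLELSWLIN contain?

1

Matching residues: R5.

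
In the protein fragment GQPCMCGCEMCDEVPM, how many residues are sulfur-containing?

The sulfur-bearing residues are cysteine (–SH) and methionine (–S–CH₃).
Matching residues: C4, M5, C6, C8, M10, C11, M16.

7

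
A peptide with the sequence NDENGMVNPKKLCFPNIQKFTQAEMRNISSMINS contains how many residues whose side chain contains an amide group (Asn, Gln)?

Matching residues: N1, N4, N8, N16, Q18, Q22, N27, N33.

8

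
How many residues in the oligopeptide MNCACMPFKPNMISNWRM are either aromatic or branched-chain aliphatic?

Aromatic: F, W, Y. Branched-chain aliphatic: I, L, V.
Aromatic residues here: F8, W16 (2).
Branched-chain aliphatic residues here: I13 (1).
The two groups share no amino acid, so total = 2 + 1 = 3.

3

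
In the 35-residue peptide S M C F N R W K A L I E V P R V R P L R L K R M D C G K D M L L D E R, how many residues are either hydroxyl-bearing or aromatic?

3

Hydroxyl-bearing: S, T, Y. Aromatic: F, W, Y.
Hydroxyl-bearing residues here: S1 (1).
Aromatic residues here: F4, W7 (2).
(Y belongs to both groups, but none appear in this sequence.) Total = 1 + 2 = 3.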